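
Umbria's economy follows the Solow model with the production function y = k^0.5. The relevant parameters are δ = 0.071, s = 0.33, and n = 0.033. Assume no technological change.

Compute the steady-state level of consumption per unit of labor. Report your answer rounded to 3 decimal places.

c* ≈ 2.126

Steady state requires s·f(k) = (n + δ)·k, i.e. s·k^α = (n + δ)·k.
Rearranging, k^(1−α) = s / (n + δ).
k^0.5 = 0.33 / (0.033 + 0.071) = 0.33 / 0.104 = 3.1731
k* = 3.1731^(1/0.5) ≈ 10.0686
y* = (k*)^α = 10.0686^0.5 ≈ 3.1731
c* = (1 − s)·y* = (1 − 0.33) × 3.1731 ≈ 2.1260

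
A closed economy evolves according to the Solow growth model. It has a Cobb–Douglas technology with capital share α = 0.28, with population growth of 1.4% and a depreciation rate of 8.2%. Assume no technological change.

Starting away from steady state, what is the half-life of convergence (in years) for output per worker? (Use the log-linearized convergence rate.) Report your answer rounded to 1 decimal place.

Near the steady state the convergence rate is λ = (1 − α)(n + δ).
λ = (1 − 0.28) × 0.096 = 0.72 × 0.096 = 0.06912
Half-life = ln 2 / λ = 0.6931 / 0.06912 ≈ 10.03 years

half-life ≈ 10.0 years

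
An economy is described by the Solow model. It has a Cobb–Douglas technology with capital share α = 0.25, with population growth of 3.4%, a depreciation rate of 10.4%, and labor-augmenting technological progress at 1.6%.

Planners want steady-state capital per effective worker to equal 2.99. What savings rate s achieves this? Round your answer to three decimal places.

s ≈ 0.350

At the steady state, Δk = 0, so s·k^α = (n + g + δ)·k.
So s / (n + g + δ) = (k*)^(1−α) = 2.99^0.75 = 2.2738.
Therefore s = 2.2738 × (n + g + δ) = 2.2738 × 0.154 = 0.3502.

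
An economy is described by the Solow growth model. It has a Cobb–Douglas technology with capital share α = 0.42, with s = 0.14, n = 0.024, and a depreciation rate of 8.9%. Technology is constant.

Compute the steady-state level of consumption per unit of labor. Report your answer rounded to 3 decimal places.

c* = 1.004

In steady state, investment equals break-even investment: s·k^α = (n + δ)·k.
Rearranging, k^(1−α) = s / (n + δ).
k^0.58 = 0.14 / (0.024 + 0.089) = 0.14 / 0.113 = 1.2389
k* = 1.2389^(1/0.58) ≈ 1.4468
y* = (k*)^α = 1.4468^0.42 ≈ 1.1678
c* = (1 − s)·y* = (1 − 0.14) × 1.1678 ≈ 1.0043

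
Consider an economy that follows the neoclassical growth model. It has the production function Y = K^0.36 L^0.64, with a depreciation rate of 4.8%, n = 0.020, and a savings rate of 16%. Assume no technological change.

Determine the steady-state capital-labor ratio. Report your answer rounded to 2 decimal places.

k* = 3.81

In steady state, investment equals break-even investment: s·k^α = (n + δ)·k.
Dividing both sides by k: k^(1−α) = s / (n + δ).
k^0.64 = 0.16 / (0.020 + 0.048) = 0.16 / 0.068 = 2.3529
k* = 2.3529^(1/0.64) ≈ 3.8074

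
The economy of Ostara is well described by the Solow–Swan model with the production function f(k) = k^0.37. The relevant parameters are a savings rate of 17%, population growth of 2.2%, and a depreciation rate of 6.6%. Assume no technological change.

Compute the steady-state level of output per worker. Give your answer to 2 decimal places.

At the steady state, Δk = 0, so s·k^α = (n + δ)·k.
Rearranging, k^(1−α) = s / (n + δ).
k^0.63 = 0.17 / (0.022 + 0.066) = 0.17 / 0.088 = 1.9318
k* = 1.9318^(1/0.63) ≈ 2.8439
y* = (k*)^α = 2.8439^0.37 ≈ 1.4721

y* = 1.47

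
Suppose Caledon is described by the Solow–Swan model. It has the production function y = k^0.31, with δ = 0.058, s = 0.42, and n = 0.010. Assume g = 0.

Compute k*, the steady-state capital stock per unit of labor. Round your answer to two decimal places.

At the steady state, Δk = 0, so s·k^α = (n + δ)·k.
Rearranging, k^(1−α) = s / (n + δ).
k^0.69 = 0.42 / (0.010 + 0.058) = 0.42 / 0.068 = 6.1765
k* = 6.1765^(1/0.69) ≈ 13.9960

k* = 14.00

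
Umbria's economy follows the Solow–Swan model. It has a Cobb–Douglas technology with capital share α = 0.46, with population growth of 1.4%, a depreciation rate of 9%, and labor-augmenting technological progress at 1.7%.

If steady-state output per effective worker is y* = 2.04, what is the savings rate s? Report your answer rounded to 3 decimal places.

At the steady state, Δk = 0, so s·k^α = (n + g + δ)·k.
Since y* = [s/(n + g + δ)]^(α/(1−α)), we have s/(n + g + δ) = (y*)^((1−α)/α) = 2.04^1.1739 = 2.3093.
Therefore s = 2.3093 × (n + g + δ) = 2.3093 × 0.121 = 0.2794.

s ≈ 0.279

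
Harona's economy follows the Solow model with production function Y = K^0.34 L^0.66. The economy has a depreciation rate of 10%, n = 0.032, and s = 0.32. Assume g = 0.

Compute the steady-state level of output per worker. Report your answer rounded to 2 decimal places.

Steady state requires s·f(k) = (n + δ)·k, i.e. s·k^α = (n + δ)·k.
Rearranging, k^(1−α) = s / (n + δ).
k^0.66 = 0.32 / (0.032 + 0.100) = 0.32 / 0.132 = 2.4242
k* = 2.4242^(1/0.66) ≈ 3.8254
y* = (k*)^α = 3.8254^0.34 ≈ 1.5780

y* ≈ 1.58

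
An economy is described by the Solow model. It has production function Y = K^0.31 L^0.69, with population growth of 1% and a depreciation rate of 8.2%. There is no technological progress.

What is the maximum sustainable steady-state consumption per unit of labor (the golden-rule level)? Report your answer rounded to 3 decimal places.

At the golden rule, f'(k) = n + δ, so α·k^(α−1) = n + δ and k_gold = (α/(n + δ))^(1/(1−α)).
k_gold = (0.31/0.092)^(1/0.69) = 3.3696^1.4493 ≈ 5.8159
c_gold = f(k_gold) − (n + δ)·k_gold = 1.7260 − 0.092×5.8159 ≈ 1.1909

c_gold ≈ 1.191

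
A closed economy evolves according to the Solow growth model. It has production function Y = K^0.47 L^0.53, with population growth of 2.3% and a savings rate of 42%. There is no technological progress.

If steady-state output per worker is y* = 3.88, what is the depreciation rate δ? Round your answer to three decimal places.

Steady state requires s·f(k) = (n + δ)·k, i.e. s·k^α = (n + δ)·k.
Since y* = [s/(n + δ)]^(α/(1−α)), we have s/(n + δ) = (y*)^((1−α)/α) = 3.88^1.1277 = 4.6134.
Therefore n + δ = s / 4.6134 = 0.42 / 4.6134 = 0.0910, so δ = 0.0910 − 0.023 = 0.0680.

δ ≈ 0.068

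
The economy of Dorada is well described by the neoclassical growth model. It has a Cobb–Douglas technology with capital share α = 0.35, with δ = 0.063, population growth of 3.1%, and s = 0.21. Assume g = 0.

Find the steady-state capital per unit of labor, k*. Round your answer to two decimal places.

In steady state, investment equals break-even investment: s·k^α = (n + δ)·k.
Dividing both sides by k: k^(1−α) = s / (n + δ).
k^0.65 = 0.21 / (0.031 + 0.063) = 0.21 / 0.094 = 2.2340
k* = 2.2340^(1/0.65) ≈ 3.4439

k* = 3.44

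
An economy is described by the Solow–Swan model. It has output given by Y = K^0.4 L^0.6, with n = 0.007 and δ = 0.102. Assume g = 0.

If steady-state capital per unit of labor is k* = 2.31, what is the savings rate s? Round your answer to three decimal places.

s ≈ 0.180

Steady state requires s·f(k) = (n + δ)·k, i.e. s·k^α = (n + δ)·k.
So s / (n + δ) = (k*)^(1−α) = 2.31^0.6 = 1.6526.
Therefore s = 1.6526 × (n + δ) = 1.6526 × 0.109 = 0.1801.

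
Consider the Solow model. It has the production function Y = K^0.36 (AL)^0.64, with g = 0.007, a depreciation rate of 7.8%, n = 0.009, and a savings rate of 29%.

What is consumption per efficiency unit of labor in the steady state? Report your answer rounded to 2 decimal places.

c* = 1.34

Steady state requires s·f(k) = (n + g + δ)·k, i.e. s·k^α = (n + g + δ)·k.
Dividing both sides by k: k^(1−α) = s / (n + g + δ).
k^0.64 = 0.29 / (0.009 + 0.007 + 0.078) = 0.29 / 0.094 = 3.0851
k* = 3.0851^(1/0.64) ≈ 5.8141
y* = (k*)^α = 5.8141^0.36 ≈ 1.8846
c* = (1 − s)·y* = (1 − 0.29) × 1.8846 ≈ 1.3381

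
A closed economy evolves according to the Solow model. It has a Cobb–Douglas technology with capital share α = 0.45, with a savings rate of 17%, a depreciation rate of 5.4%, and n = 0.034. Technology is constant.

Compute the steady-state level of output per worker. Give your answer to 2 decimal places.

y* ≈ 1.71

Steady state requires s·f(k) = (n + δ)·k, i.e. s·k^α = (n + δ)·k.
Rearranging, k^(1−α) = s / (n + δ).
k^0.55 = 0.17 / (0.034 + 0.054) = 0.17 / 0.088 = 1.9318
k* = 1.9318^(1/0.55) ≈ 3.3108
y* = (k*)^α = 3.3108^0.45 ≈ 1.7138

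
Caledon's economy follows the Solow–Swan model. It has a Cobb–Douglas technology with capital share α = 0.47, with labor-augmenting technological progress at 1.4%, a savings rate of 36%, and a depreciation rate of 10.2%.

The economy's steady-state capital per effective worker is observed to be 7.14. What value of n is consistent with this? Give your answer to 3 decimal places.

In steady state, investment equals break-even investment: s·k^α = (n + g + δ)·k.
So s / (n + g + δ) = (k*)^(1−α) = 7.14^0.53 = 2.8344.
Therefore n + g + δ = s / 2.8344 = 0.36 / 2.8344 = 0.1270, so n = 0.1270 − 0.116 = 0.0110.

n ≈ 0.011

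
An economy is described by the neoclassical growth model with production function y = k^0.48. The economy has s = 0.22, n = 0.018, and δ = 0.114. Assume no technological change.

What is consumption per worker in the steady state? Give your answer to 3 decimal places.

c* = 1.250

At the steady state, Δk = 0, so s·k^α = (n + δ)·k.
Dividing both sides by k: k^(1−α) = s / (n + δ).
k^0.52 = 0.22 / (0.018 + 0.114) = 0.22 / 0.132 = 1.6667
k* = 1.6667^(1/0.52) ≈ 2.6708
y* = (k*)^α = 2.6708^0.48 ≈ 1.6025
c* = (1 − s)·y* = (1 − 0.22) × 1.6025 ≈ 1.2500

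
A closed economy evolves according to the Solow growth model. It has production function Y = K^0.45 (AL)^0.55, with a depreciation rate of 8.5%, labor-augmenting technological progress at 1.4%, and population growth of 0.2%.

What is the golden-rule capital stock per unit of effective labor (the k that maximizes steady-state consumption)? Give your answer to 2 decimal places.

k_gold ≈ 15.13

The golden rule sets f'(k) = n + g + δ, i.e. α·k^(α−1) = n + g + δ.
So k^(1−α) = α / (n + g + δ) = 0.45 / 0.101 = 4.4554.
k_gold = 4.4554^(1/0.55) ≈ 15.1284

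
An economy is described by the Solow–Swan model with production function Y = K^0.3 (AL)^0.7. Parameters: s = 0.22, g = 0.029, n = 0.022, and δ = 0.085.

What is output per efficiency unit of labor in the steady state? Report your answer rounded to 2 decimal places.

y* ≈ 1.23

At the steady state, Δk = 0, so s·k^α = (n + g + δ)·k.
Rearranging, k^(1−α) = s / (n + g + δ).
k^0.7 = 0.22 / (0.022 + 0.029 + 0.085) = 0.22 / 0.136 = 1.6176
k* = 1.6176^(1/0.7) ≈ 1.9879
y* = (k*)^α = 1.9879^0.3 ≈ 1.2289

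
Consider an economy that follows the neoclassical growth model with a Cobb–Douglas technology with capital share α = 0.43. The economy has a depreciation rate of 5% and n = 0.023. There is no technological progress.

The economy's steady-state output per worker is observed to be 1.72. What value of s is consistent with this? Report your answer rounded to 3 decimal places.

s ≈ 0.150

At the steady state, Δk = 0, so s·k^α = (n + δ)·k.
Since y* = [s/(n + δ)]^(α/(1−α)), we have s/(n + δ) = (y*)^((1−α)/α) = 1.72^1.3256 = 2.0522.
Therefore s = 2.0522 × (n + δ) = 2.0522 × 0.073 = 0.1498.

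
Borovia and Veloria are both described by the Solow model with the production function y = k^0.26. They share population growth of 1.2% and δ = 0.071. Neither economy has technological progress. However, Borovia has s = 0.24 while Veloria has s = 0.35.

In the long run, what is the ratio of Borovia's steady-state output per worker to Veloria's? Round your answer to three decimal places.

Steady-state y* = [s/(n + δ)]^(α/(1−α)), so the ratio is [ (s_B/(n + δ)_B) / (s_V/(n + δ)_V) ]^0.3514.
s_B/(n + δ)_B = 0.24/0.083 = 2.8916; s_V/(n + δ)_V = 0.35/0.083 = 4.2169.
Ratio = (2.8916/4.2169)^0.3514 = 0.6857^0.3514 ≈ 0.8758

ratio ≈ 0.876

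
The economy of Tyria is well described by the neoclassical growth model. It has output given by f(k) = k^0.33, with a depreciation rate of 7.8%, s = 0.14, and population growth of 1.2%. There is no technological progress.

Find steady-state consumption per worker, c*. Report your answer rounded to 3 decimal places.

Steady state requires s·f(k) = (n + δ)·k, i.e. s·k^α = (n + δ)·k.
Rearranging, k^(1−α) = s / (n + δ).
k^0.67 = 0.14 / (0.012 + 0.078) = 0.14 / 0.090 = 1.5556
k* = 1.5556^(1/0.67) ≈ 1.9338
y* = (k*)^α = 1.9338^0.33 ≈ 1.2431
c* = (1 − s)·y* = (1 − 0.14) × 1.2431 ≈ 1.0691

c* = 1.069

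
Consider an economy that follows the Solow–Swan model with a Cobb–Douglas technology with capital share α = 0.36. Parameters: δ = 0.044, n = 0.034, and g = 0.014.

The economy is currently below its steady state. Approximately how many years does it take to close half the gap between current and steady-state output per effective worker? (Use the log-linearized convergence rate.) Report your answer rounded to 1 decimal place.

about 11.8 years

Near the steady state the convergence rate is λ = (1 − α)(n + g + δ).
λ = (1 − 0.36) × 0.092 = 0.64 × 0.092 = 0.05888
Half-life = ln 2 / λ = 0.6931 / 0.05888 ≈ 11.77 years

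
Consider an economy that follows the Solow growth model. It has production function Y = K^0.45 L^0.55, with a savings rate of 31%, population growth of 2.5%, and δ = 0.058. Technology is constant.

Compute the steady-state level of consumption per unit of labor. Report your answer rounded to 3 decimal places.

In steady state, investment equals break-even investment: s·k^α = (n + δ)·k.
Rearranging, k^(1−α) = s / (n + δ).
k^0.55 = 0.31 / (0.025 + 0.058) = 0.31 / 0.083 = 3.7349
k* = 3.7349^(1/0.55) ≈ 10.9776
y* = (k*)^α = 10.9776^0.45 ≈ 2.9392
c* = (1 − s)·y* = (1 − 0.31) × 2.9392 ≈ 2.0280

c* = 2.028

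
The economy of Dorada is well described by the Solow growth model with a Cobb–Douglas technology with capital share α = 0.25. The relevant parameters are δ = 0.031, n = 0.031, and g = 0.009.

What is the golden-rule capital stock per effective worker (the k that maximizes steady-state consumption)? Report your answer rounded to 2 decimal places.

k_gold ≈ 5.36

The golden rule sets f'(k) = n + g + δ, i.e. α·k^(α−1) = n + g + δ.
So k^(1−α) = α / (n + g + δ) = 0.25 / 0.071 = 3.5211.
k_gold = 3.5211^(1/0.75) ≈ 5.3568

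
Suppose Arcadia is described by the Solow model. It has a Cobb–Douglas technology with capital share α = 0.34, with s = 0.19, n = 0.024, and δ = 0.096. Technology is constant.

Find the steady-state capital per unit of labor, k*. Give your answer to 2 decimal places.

Steady state requires s·f(k) = (n + δ)·k, i.e. s·k^α = (n + δ)·k.
Dividing both sides by k: k^(1−α) = s / (n + δ).
k^0.66 = 0.19 / (0.024 + 0.096) = 0.19 / 0.120 = 1.5833
k* = 1.5833^(1/0.66) ≈ 2.0062

k* = 2.01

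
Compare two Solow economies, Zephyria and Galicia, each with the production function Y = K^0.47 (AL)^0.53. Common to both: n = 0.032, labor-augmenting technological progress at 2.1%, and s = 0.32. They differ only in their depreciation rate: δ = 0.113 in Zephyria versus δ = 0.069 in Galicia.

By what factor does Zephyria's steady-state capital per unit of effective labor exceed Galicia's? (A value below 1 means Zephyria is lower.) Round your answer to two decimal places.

Steady-state k* = [s/(n + g + δ)]^(1/(1−α)), so the ratio is [ (s_Z/(n + g + δ)_Z) / (s_G/(n + g + δ)_G) ]^1.8868.
s_Z/(n + g + δ)_Z = 0.32/0.166 = 1.9277; s_G/(n + g + δ)_G = 0.32/0.122 = 2.6230.
Ratio = (1.9277/2.6230)^1.8868 = 0.7349^1.8868 ≈ 0.5592

ratio ≈ 0.56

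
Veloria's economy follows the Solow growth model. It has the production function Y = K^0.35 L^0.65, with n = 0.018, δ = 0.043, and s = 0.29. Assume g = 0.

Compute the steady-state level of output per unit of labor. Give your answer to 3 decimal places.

In steady state, investment equals break-even investment: s·k^α = (n + δ)·k.
Rearranging, k^(1−α) = s / (n + δ).
k^0.65 = 0.29 / (0.018 + 0.043) = 0.29 / 0.061 = 4.7541
k* = 4.7541^(1/0.65) ≈ 11.0064
y* = (k*)^α = 11.0064^0.35 ≈ 2.3151

y* ≈ 2.315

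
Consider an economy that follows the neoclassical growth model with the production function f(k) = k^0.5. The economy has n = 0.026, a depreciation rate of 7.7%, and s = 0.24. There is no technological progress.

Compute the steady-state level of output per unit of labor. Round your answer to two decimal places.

y* = 2.33

At the steady state, Δk = 0, so s·k^α = (n + δ)·k.
Rearranging, k^(1−α) = s / (n + δ).
k^0.5 = 0.24 / (0.026 + 0.077) = 0.24 / 0.103 = 2.3301
k* = 2.3301^(1/0.5) ≈ 5.4294
y* = (k*)^α = 5.4294^0.5 ≈ 2.3301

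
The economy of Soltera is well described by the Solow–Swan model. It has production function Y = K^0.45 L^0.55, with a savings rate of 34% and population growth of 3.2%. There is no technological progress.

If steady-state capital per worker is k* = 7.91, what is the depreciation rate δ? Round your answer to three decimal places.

In steady state, investment equals break-even investment: s·k^α = (n + δ)·k.
So s / (n + δ) = (k*)^(1−α) = 7.91^0.55 = 3.1189.
Therefore n + δ = s / 3.1189 = 0.34 / 3.1189 = 0.1090, so δ = 0.1090 − 0.032 = 0.0770.

δ ≈ 0.077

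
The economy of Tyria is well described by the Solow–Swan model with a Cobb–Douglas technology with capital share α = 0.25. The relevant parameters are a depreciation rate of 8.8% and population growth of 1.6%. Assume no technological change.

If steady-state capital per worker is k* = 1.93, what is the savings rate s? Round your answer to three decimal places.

At the steady state, Δk = 0, so s·k^α = (n + δ)·k.
So s / (n + δ) = (k*)^(1−α) = 1.93^0.75 = 1.6374.
Therefore s = 1.6374 × (n + δ) = 1.6374 × 0.104 = 0.1703.

s ≈ 0.170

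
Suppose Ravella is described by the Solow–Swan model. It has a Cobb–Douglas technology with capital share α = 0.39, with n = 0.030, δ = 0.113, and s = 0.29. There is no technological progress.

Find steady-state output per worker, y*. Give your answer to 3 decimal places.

In steady state, investment equals break-even investment: s·k^α = (n + δ)·k.
Rearranging, k^(1−α) = s / (n + δ).
k^0.61 = 0.29 / (0.030 + 0.113) = 0.29 / 0.143 = 2.0280
k* = 2.0280^(1/0.61) ≈ 3.1871
y* = (k*)^α = 3.1871^0.39 ≈ 1.5715

y* ≈ 1.572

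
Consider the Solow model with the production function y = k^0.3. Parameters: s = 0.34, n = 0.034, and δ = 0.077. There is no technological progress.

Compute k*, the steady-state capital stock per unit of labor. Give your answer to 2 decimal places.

At the steady state, Δk = 0, so s·k^α = (n + δ)·k.
Dividing both sides by k: k^(1−α) = s / (n + δ).
k^0.7 = 0.34 / (0.034 + 0.077) = 0.34 / 0.111 = 3.0631
k* = 3.0631^(1/0.7) ≈ 4.9490

k* = 4.95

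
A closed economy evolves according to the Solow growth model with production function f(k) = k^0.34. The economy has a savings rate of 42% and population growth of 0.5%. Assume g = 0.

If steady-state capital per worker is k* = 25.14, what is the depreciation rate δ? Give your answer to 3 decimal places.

Steady state requires s·f(k) = (n + δ)·k, i.e. s·k^α = (n + δ)·k.
So s / (n + δ) = (k*)^(1−α) = 25.14^0.66 = 8.3993.
Therefore n + δ = s / 8.3993 = 0.42 / 8.3993 = 0.0500, so δ = 0.0500 − 0.005 = 0.0450.

δ ≈ 0.045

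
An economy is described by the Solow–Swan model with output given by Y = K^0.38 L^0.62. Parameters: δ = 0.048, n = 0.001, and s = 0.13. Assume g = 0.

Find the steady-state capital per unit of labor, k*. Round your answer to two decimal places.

k* ≈ 4.82

Steady state requires s·f(k) = (n + δ)·k, i.e. s·k^α = (n + δ)·k.
Dividing both sides by k: k^(1−α) = s / (n + δ).
k^0.62 = 0.13 / (0.001 + 0.048) = 0.13 / 0.049 = 2.6531
k* = 2.6531^(1/0.62) ≈ 4.8247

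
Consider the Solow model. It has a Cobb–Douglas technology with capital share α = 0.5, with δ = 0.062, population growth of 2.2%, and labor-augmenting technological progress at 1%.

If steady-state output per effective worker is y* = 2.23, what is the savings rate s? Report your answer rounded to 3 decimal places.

s ≈ 0.210

In steady state, investment equals break-even investment: s·k^α = (n + g + δ)·k.
Since y* = [s/(n + g + δ)]^(α/(1−α)), we have s/(n + g + δ) = (y*)^((1−α)/α) = 2.23^1 = 2.2300.
Therefore s = 2.2300 × (n + g + δ) = 2.2300 × 0.094 = 0.2096.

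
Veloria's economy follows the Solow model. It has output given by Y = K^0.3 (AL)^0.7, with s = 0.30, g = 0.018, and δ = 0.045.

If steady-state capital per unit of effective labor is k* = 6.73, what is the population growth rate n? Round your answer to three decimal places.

At the steady state, Δk = 0, so s·k^α = (n + g + δ)·k.
So s / (n + g + δ) = (k*)^(1−α) = 6.73^0.7 = 3.7985.
Therefore n + g + δ = s / 3.7985 = 0.30 / 3.7985 = 0.0790, so n = 0.0790 − 0.063 = 0.0160.

n ≈ 0.016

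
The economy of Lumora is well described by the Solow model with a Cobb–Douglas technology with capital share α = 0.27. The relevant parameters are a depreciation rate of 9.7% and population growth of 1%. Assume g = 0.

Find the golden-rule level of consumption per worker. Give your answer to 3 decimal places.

c_gold ≈ 1.028

At the golden rule, f'(k) = n + δ, so α·k^(α−1) = n + δ and k_gold = (α/(n + δ))^(1/(1−α)).
k_gold = (0.27/0.107)^(1/0.73) = 2.5234^1.3699 ≈ 3.5537
c_gold = f(k_gold) − (n + δ)·k_gold = 1.4083 − 0.107×3.5537 ≈ 1.0281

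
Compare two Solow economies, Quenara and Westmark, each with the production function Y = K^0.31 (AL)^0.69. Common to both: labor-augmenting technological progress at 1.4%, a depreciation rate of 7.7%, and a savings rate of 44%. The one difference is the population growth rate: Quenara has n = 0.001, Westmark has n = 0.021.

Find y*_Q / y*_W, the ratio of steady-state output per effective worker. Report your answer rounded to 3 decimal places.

y*_Q / y*_W ≈ 1.092

Steady-state y* = [s/(n + g + δ)]^(α/(1−α)), so the ratio is [ (s_Q/(n + g + δ)_Q) / (s_W/(n + g + δ)_W) ]^0.4493.
s_Q/(n + g + δ)_Q = 0.44/0.092 = 4.7826; s_W/(n + g + δ)_W = 0.44/0.112 = 3.9286.
Ratio = (4.7826/3.9286)^0.4493 = 1.2174^0.4493 ≈ 1.0924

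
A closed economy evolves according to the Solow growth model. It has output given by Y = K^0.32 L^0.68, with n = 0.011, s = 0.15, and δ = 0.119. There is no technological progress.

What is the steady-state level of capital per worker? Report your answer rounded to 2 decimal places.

k* = 1.23

At the steady state, Δk = 0, so s·k^α = (n + δ)·k.
Dividing both sides by k: k^(1−α) = s / (n + δ).
k^0.68 = 0.15 / (0.011 + 0.119) = 0.15 / 0.130 = 1.1538
k* = 1.1538^(1/0.68) ≈ 1.2342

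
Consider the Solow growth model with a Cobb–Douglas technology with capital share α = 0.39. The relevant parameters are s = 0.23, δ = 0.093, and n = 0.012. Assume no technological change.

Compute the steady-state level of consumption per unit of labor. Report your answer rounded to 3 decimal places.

At the steady state, Δk = 0, so s·k^α = (n + δ)·k.
Dividing both sides by k: k^(1−α) = s / (n + δ).
k^0.61 = 0.23 / (0.012 + 0.093) = 0.23 / 0.105 = 2.1905
k* = 2.1905^(1/0.61) ≈ 3.6163
y* = (k*)^α = 3.6163^0.39 ≈ 1.6509
c* = (1 − s)·y* = (1 − 0.23) × 1.6509 ≈ 1.2712

c* ≈ 1.271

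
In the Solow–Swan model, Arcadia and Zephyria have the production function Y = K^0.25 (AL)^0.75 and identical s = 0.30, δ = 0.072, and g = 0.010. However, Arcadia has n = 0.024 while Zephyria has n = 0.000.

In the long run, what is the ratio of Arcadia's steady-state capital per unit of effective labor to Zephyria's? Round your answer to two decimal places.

Steady-state k* = [s/(n + g + δ)]^(1/(1−α)), so the ratio is [ (s_A/(n + g + δ)_A) / (s_Z/(n + g + δ)_Z) ]^1.3333.
s_A/(n + g + δ)_A = 0.30/0.106 = 2.8302; s_Z/(n + g + δ)_Z = 0.30/0.082 = 3.6585.
Ratio = (2.8302/3.6585)^1.3333 = 0.7736^1.3333 ≈ 0.7102

ratio ≈ 0.71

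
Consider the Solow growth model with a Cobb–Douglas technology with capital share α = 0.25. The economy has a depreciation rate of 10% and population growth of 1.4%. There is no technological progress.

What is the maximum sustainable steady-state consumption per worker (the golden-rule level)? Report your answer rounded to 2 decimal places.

At the golden rule, f'(k) = n + δ, so α·k^(α−1) = n + δ and k_gold = (α/(n + δ))^(1/(1−α)).
k_gold = (0.25/0.114)^(1/0.75) = 2.1930^1.3333 ≈ 2.8491
c_gold = f(k_gold) − (n + δ)·k_gold = 1.2992 − 0.114×2.8491 ≈ 0.9744

c_gold ≈ 0.97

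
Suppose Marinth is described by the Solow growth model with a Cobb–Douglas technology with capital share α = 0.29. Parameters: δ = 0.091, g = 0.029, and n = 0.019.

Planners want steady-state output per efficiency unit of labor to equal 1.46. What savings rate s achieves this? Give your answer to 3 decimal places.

s ≈ 0.351

In steady state, investment equals break-even investment: s·k^α = (n + g + δ)·k.
Since y* = [s/(n + g + δ)]^(α/(1−α)), we have s/(n + g + δ) = (y*)^((1−α)/α) = 1.46^2.4483 = 2.5257.
Therefore s = 2.5257 × (n + g + δ) = 2.5257 × 0.139 = 0.3511.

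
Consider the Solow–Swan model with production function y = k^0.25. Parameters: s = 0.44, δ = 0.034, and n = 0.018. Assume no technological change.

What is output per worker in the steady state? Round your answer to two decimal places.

At the steady state, Δk = 0, so s·k^α = (n + δ)·k.
Rearranging, k^(1−α) = s / (n + δ).
k^0.75 = 0.44 / (0.018 + 0.034) = 0.44 / 0.052 = 8.4615
k* = 8.4615^(1/0.75) ≈ 17.2424
y* = (k*)^α = 17.2424^0.25 ≈ 2.0377

y* = 2.04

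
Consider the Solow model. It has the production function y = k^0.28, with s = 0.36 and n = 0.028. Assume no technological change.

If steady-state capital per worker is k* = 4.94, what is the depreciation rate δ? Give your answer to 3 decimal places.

δ ≈ 0.086

Steady state requires s·f(k) = (n + δ)·k, i.e. s·k^α = (n + δ)·k.
So s / (n + δ) = (k*)^(1−α) = 4.94^0.72 = 3.1585.
Therefore n + δ = s / 3.1585 = 0.36 / 3.1585 = 0.1140, so δ = 0.1140 − 0.028 = 0.0860.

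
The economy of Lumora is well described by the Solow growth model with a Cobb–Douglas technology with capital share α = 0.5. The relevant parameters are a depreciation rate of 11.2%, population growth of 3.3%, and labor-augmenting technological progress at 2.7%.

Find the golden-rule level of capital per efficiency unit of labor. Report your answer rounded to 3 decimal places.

k_gold ≈ 8.451

The golden rule sets f'(k) = n + g + δ, i.e. α·k^(α−1) = n + g + δ.
So k^(1−α) = α / (n + g + δ) = 0.5 / 0.172 = 2.9070.
k_gold = 2.9070^(1/0.5) ≈ 8.4506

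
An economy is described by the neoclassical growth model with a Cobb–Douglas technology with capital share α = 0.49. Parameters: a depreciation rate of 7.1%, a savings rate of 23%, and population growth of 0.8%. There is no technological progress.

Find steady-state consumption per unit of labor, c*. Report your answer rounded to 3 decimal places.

c* ≈ 2.150

Steady state requires s·f(k) = (n + δ)·k, i.e. s·k^α = (n + δ)·k.
Dividing both sides by k: k^(1−α) = s / (n + δ).
k^0.51 = 0.23 / (0.008 + 0.071) = 0.23 / 0.079 = 2.9114
k* = 2.9114^(1/0.51) ≈ 8.1284
y* = (k*)^α = 8.1284^0.49 ≈ 2.7919
c* = (1 − s)·y* = (1 − 0.23) × 2.7919 ≈ 2.1498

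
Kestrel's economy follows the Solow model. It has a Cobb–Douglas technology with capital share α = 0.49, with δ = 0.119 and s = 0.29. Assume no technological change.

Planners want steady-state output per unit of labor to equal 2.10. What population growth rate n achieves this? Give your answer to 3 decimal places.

At the steady state, Δk = 0, so s·k^α = (n + δ)·k.
Since y* = [s/(n + δ)]^(α/(1−α)), we have s/(n + δ) = (y*)^((1−α)/α) = 2.10^1.0408 = 2.1645.
Therefore n + δ = s / 2.1645 = 0.29 / 2.1645 = 0.1340, so n = 0.1340 − 0.119 = 0.0150.

n ≈ 0.015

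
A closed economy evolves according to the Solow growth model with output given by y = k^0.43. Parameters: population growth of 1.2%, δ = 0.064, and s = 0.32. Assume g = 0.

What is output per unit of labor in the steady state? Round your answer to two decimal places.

y* ≈ 2.96

In steady state, investment equals break-even investment: s·k^α = (n + δ)·k.
Dividing both sides by k: k^(1−α) = s / (n + δ).
k^0.57 = 0.32 / (0.012 + 0.064) = 0.32 / 0.076 = 4.2105
k* = 4.2105^(1/0.57) ≈ 12.4544
y* = (k*)^α = 12.4544^0.43 ≈ 2.9579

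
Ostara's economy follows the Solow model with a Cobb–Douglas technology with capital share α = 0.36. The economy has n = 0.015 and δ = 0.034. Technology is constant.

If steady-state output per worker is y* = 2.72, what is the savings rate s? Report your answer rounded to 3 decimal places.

In steady state, investment equals break-even investment: s·k^α = (n + δ)·k.
Since y* = [s/(n + δ)]^(α/(1−α)), we have s/(n + δ) = (y*)^((1−α)/α) = 2.72^1.7778 = 5.9235.
Therefore s = 5.9235 × (n + δ) = 5.9235 × 0.049 = 0.2903.

s ≈ 0.290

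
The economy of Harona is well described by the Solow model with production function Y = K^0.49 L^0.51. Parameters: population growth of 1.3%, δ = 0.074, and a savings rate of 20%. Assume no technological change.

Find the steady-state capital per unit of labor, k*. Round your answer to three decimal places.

In steady state, investment equals break-even investment: s·k^α = (n + δ)·k.
Dividing both sides by k: k^(1−α) = s / (n + δ).
k^0.51 = 0.20 / (0.013 + 0.074) = 0.20 / 0.087 = 2.2989
k* = 2.2989^(1/0.51) ≈ 5.1152

k* ≈ 5.115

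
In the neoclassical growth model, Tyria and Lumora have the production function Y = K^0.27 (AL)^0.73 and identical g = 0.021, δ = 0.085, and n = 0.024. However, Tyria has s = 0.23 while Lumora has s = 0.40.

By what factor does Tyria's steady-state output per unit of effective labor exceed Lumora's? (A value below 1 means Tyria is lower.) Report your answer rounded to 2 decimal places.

ratio ≈ 0.81

Steady-state y* = [s/(n + g + δ)]^(α/(1−α)), so the ratio is [ (s_T/(n + g + δ)_T) / (s_L/(n + g + δ)_L) ]^0.3699.
s_T/(n + g + δ)_T = 0.23/0.130 = 1.7692; s_L/(n + g + δ)_L = 0.40/0.130 = 3.0769.
Ratio = (1.7692/3.0769)^0.3699 = 0.5750^0.3699 ≈ 0.8149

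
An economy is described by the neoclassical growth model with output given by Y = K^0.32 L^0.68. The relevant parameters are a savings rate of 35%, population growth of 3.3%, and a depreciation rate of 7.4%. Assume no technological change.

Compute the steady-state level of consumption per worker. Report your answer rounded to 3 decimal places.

c* = 1.135

Steady state requires s·f(k) = (n + δ)·k, i.e. s·k^α = (n + δ)·k.
Rearranging, k^(1−α) = s / (n + δ).
k^0.68 = 0.35 / (0.033 + 0.074) = 0.35 / 0.107 = 3.2710
k* = 3.2710^(1/0.68) ≈ 5.7132
y* = (k*)^α = 5.7132^0.32 ≈ 1.7466
c* = (1 − s)·y* = (1 − 0.35) × 1.7466 ≈ 1.1353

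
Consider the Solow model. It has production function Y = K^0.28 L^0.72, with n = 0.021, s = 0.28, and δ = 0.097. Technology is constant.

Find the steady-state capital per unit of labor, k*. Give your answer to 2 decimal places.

At the steady state, Δk = 0, so s·k^α = (n + δ)·k.
Rearranging, k^(1−α) = s / (n + δ).
k^0.72 = 0.28 / (0.021 + 0.097) = 0.28 / 0.118 = 2.3729
k* = 2.3729^(1/0.72) ≈ 3.3206

k* = 3.32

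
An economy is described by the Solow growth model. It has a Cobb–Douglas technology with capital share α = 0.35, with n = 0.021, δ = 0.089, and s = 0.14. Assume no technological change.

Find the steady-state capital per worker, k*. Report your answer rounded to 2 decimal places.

k* ≈ 1.45

In steady state, investment equals break-even investment: s·k^α = (n + δ)·k.
Rearranging, k^(1−α) = s / (n + δ).
k^0.65 = 0.14 / (0.021 + 0.089) = 0.14 / 0.110 = 1.2727
k* = 1.2727^(1/0.65) ≈ 1.4492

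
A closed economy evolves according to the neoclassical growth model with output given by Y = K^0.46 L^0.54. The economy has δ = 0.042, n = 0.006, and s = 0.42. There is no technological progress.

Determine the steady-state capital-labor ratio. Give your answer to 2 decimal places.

k* = 55.52

In steady state, investment equals break-even investment: s·k^α = (n + δ)·k.
Dividing both sides by k: k^(1−α) = s / (n + δ).
k^0.54 = 0.42 / (0.006 + 0.042) = 0.42 / 0.048 = 8.7500
k* = 8.7500^(1/0.54) ≈ 55.5213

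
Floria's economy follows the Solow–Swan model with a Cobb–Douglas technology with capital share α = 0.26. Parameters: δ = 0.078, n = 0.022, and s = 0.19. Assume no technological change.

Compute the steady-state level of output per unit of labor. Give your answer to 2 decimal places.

y* = 1.25

At the steady state, Δk = 0, so s·k^α = (n + δ)·k.
Rearranging, k^(1−α) = s / (n + δ).
k^0.74 = 0.19 / (0.022 + 0.078) = 0.19 / 0.100 = 1.9000
k* = 1.9000^(1/0.74) ≈ 2.3806
y* = (k*)^α = 2.3806^0.26 ≈ 1.2530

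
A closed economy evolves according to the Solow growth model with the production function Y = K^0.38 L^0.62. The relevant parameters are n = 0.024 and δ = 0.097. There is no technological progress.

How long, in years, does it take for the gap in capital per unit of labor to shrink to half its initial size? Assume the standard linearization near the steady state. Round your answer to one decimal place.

t_½ ≈ 9.2 years

Near the steady state the convergence rate is λ = (1 − α)(n + δ).
λ = (1 − 0.38) × 0.121 = 0.62 × 0.121 = 0.07502
Half-life = ln 2 / λ = 0.6931 / 0.07502 ≈ 9.24 years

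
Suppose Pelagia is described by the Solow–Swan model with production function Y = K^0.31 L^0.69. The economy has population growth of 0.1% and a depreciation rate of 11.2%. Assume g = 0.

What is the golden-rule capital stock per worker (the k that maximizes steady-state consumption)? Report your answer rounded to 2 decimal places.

The golden rule sets f'(k) = n + δ, i.e. α·k^(α−1) = n + δ.
So k^(1−α) = α / (n + δ) = 0.31 / 0.113 = 2.7434.
k_gold = 2.7434^(1/0.69) ≈ 4.3172

k_gold ≈ 4.32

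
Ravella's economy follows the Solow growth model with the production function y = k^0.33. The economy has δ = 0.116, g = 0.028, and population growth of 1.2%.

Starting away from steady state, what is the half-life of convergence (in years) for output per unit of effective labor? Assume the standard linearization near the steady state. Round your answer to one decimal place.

about 6.6 years

Near the steady state the convergence rate is λ = (1 − α)(n + g + δ).
λ = (1 − 0.33) × 0.156 = 0.67 × 0.156 = 0.10452
Half-life = ln 2 / λ = 0.6931 / 0.10452 ≈ 6.63 years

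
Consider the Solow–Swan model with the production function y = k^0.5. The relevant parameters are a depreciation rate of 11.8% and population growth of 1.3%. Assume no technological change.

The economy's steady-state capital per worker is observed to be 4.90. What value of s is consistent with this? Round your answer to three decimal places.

In steady state, investment equals break-even investment: s·k^α = (n + δ)·k.
So s / (n + δ) = (k*)^(1−α) = 4.90^0.5 = 2.2136.
Therefore s = 2.2136 × (n + δ) = 2.2136 × 0.131 = 0.2900.

s ≈ 0.290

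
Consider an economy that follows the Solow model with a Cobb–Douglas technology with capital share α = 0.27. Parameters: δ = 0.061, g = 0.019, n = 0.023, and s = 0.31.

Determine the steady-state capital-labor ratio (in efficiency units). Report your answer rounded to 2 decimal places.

Steady state requires s·f(k) = (n + g + δ)·k, i.e. s·k^α = (n + g + δ)·k.
Rearranging, k^(1−α) = s / (n + g + δ).
k^0.73 = 0.31 / (0.023 + 0.019 + 0.061) = 0.31 / 0.103 = 3.0097
k* = 3.0097^(1/0.73) ≈ 4.5239

k* = 4.52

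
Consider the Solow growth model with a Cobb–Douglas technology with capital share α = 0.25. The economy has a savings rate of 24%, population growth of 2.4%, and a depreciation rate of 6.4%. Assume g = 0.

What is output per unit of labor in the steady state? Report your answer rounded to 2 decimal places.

y* ≈ 1.40

At the steady state, Δk = 0, so s·k^α = (n + δ)·k.
Dividing both sides by k: k^(1−α) = s / (n + δ).
k^0.75 = 0.24 / (0.024 + 0.064) = 0.24 / 0.088 = 2.7273
k* = 2.7273^(1/0.75) ≈ 3.8105
y* = (k*)^α = 3.8105^0.25 ≈ 1.3972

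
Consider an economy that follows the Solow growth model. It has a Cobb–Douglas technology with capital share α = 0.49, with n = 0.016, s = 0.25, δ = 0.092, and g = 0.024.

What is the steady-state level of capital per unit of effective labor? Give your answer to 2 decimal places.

k* ≈ 3.50

In steady state, investment equals break-even investment: s·k^α = (n + g + δ)·k.
Rearranging, k^(1−α) = s / (n + g + δ).
k^0.51 = 0.25 / (0.016 + 0.024 + 0.092) = 0.25 / 0.132 = 1.8939
k* = 1.8939^(1/0.51) ≈ 3.4981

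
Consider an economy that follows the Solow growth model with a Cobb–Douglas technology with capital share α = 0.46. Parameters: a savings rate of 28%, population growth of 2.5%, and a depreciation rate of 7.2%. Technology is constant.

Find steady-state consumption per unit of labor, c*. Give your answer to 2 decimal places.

c* = 1.78

At the steady state, Δk = 0, so s·k^α = (n + δ)·k.
Dividing both sides by k: k^(1−α) = s / (n + δ).
k^0.54 = 0.28 / (0.025 + 0.072) = 0.28 / 0.097 = 2.8866
k* = 2.8866^(1/0.54) ≈ 7.1214
y* = (k*)^α = 7.1214^0.46 ≈ 2.4671
c* = (1 − s)·y* = (1 − 0.28) × 2.4671 ≈ 1.7763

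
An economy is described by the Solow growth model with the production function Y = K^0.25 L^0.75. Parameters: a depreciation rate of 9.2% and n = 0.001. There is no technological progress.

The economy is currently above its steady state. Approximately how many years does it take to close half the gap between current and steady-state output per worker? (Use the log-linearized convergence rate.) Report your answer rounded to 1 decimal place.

about 9.9 years

Near the steady state the convergence rate is λ = (1 − α)(n + δ).
λ = (1 − 0.25) × 0.093 = 0.75 × 0.093 = 0.06975
Half-life = ln 2 / λ = 0.6931 / 0.06975 ≈ 9.94 years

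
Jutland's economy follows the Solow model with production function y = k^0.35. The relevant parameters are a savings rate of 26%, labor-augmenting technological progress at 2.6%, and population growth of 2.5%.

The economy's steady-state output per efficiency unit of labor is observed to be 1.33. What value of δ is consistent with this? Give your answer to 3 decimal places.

Steady state requires s·f(k) = (n + g + δ)·k, i.e. s·k^α = (n + g + δ)·k.
Since y* = [s/(n + g + δ)]^(α/(1−α)), we have s/(n + g + δ) = (y*)^((1−α)/α) = 1.33^1.8571 = 1.6983.
Therefore n + g + δ = s / 1.6983 = 0.26 / 1.6983 = 0.1531, so δ = 0.1531 − 0.051 = 0.1021.

δ ≈ 0.102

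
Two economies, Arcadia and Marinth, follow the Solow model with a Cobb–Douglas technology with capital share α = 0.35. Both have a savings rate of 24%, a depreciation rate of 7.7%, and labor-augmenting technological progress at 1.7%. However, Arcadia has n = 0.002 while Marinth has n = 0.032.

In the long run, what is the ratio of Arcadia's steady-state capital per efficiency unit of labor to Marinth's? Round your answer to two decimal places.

k*_A / k*_M ≈ 1.52

Steady-state k* = [s/(n + g + δ)]^(1/(1−α)), so the ratio is [ (s_A/(n + g + δ)_A) / (s_M/(n + g + δ)_M) ]^1.5385.
s_A/(n + g + δ)_A = 0.24/0.096 = 2.5000; s_M/(n + g + δ)_M = 0.24/0.126 = 1.9048.
Ratio = (2.5000/1.9048)^1.5385 = 1.3125^1.5385 ≈ 1.5195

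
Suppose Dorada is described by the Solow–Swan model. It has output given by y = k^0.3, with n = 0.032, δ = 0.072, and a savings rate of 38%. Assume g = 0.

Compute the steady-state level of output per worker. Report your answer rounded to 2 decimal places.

In steady state, investment equals break-even investment: s·k^α = (n + δ)·k.
Rearranging, k^(1−α) = s / (n + δ).
k^0.7 = 0.38 / (0.032 + 0.072) = 0.38 / 0.104 = 3.6538
k* = 3.6538^(1/0.7) ≈ 6.3668
y* = (k*)^α = 6.3668^0.3 ≈ 1.7425

y* = 1.74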